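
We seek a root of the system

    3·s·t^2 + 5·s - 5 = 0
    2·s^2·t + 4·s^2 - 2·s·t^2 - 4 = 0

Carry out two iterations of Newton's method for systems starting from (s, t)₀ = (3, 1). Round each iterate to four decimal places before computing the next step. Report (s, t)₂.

At (3, 1): F = (19.0000, 44.0000).
Jacobian J = [[3·t^2 + 5, 6·s·t], [4·s·t + 8·s - 2·t^2, 2·s^2 - 4·s·t]].
At the point, J = [[8.0000, 18.0000], [34.0000, 6.0000]] (det J = -564.0000).
Solving J·Δ = −F gives Δ = (-1.2021, -0.5213).
Then the next iterate is (s, t)₁ = (1.7979, 0.4787).
Round to (1.7979, 0.4787) and repeat: F = (5.225486, 11.200529), J = [[5.687461, 5.163928], [17.367512, 3.022270]].
Δ = (-0.5800, -0.3731), so (s, t)₂ = (1.2179, 0.1056).

(1.2179, 0.1056)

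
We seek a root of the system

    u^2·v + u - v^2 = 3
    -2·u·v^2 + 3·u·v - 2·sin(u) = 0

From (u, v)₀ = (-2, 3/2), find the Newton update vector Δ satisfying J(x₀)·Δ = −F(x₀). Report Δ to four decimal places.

At (-2, 3/2): F = (-1.2500, 1.818595).
Jacobian J = [[2·u·v + 1, u^2 - 2·v], [-2·v^2 + 3·v - 2·cos(u), -4·u·v + 3·u]].
At the point, J = [[-5.0000, 1.0000], [0.832294, 6.0000]] (det J = -30.832294).
Solving J·Δ = −F gives Δ = (-0.3022, -0.2612).

(-0.3022, -0.2612)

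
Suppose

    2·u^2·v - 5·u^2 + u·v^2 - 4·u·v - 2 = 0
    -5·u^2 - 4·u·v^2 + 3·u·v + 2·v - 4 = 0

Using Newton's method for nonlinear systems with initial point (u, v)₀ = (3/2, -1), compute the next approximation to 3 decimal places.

(0.704, -0.447)

At (3/2, -1): F = (-10.250, -27.750).
Jacobian J = [[4·u·v - 10·u + v^2 - 4·v, 2·u^2 + 2·u·v - 4·u], [-10·u - 4·v^2 + 3·v, -8·u·v + 3·u + 2]].
At the point, J = [[-16.000, -4.500], [-22.000, 18.500]] (det J = -395.000).
Solving J·Δ = −F gives Δ = (-0.796, 0.553).
Then the next iterate is (u, v)₁ = (0.704, -0.447).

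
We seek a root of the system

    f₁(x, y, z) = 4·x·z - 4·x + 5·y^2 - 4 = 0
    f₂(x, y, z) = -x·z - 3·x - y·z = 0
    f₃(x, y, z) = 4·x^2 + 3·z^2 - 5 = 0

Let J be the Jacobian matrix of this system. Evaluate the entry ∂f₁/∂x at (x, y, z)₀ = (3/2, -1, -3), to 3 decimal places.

∂f₁/∂x = 4·z - 4.
At (3/2, -1, -3) this is -16.000.

-16.000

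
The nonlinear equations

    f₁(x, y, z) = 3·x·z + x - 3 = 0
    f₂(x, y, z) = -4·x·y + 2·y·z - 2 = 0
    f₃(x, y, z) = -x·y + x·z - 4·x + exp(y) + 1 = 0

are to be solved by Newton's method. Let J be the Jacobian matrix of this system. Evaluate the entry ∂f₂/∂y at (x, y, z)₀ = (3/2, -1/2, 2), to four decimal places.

-2.0000

∂f₂/∂y = -4·x + 2·z.
At (3/2, -1/2, 2) this is -2.0000.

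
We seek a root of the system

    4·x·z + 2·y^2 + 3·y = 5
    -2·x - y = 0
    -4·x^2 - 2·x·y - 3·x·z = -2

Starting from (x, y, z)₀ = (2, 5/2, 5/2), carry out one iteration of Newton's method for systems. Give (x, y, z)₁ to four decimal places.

(0.4577, -0.9154, 5.6029)

At (2, 5/2, 5/2): F = (35.0000, -6.5000, -39.0000).
Jacobian J = [[4·z, 4·y + 3, 4·x], [-2, -1, 0], [-8·x - 2·y - 3·z, -2·x, -3·x]].
At the point, J = [[10.0000, 13.0000, 8.0000], [-2.0000, -1.0000, 0.0000], [-28.5000, -4.0000, -6.0000]] (det J = -260.0000).
Solving J·Δ = −F gives Δ = (-1.5423, -3.4154, 3.1029).
Then the next iterate is (x, y, z)₁ = (0.4577, -0.9154, 5.6029).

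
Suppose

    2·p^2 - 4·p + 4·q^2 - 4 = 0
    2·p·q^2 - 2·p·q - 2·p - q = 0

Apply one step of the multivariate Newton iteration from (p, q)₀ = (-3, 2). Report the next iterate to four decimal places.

(-0.5368, 1.8382)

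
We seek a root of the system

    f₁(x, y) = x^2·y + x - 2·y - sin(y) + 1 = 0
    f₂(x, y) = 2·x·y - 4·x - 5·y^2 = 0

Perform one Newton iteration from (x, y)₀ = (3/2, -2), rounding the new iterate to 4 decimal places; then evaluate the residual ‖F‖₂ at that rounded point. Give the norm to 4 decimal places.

11.5570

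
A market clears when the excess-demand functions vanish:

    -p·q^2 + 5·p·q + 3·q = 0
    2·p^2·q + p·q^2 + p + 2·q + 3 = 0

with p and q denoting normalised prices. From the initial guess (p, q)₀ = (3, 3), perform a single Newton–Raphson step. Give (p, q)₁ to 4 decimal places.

(-1.5000, 6.0000)

At (3, 3): F = (27.0000, 93.0000).
Jacobian J = [[-q^2 + 5·q, -2·p·q + 5·p + 3], [4·p·q + q^2 + 1, 2·p^2 + 2·p·q + 2]].
At the point, J = [[6.0000, 0.0000], [46.0000, 38.0000]] (det J = 228.0000).
Solving J·Δ = −F gives Δ = (-4.5000, 3.0000).
Then the next iterate is (p, q)₁ = (-1.5000, 6.0000).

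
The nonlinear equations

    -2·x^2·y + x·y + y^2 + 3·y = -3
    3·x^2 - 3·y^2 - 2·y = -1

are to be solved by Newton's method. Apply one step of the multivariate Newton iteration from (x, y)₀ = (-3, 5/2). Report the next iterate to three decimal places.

(-2.157, 1.857)

At (-3, 5/2): F = (-35.750, 4.250).
Jacobian J = [[-4·x·y + y, -2·x^2 + x + 2·y + 3], [6·x, -6·y - 2]].
At the point, J = [[32.500, -13.000], [-18.000, -17.000]] (det J = -786.500).
Solving J·Δ = −F gives Δ = (0.843, -0.643).
Then the next iterate is (x, y)₁ = (-2.157, 1.857).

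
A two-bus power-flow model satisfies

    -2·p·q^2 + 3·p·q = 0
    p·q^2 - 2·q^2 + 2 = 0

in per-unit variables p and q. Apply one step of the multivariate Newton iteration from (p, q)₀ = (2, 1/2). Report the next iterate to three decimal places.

At (2, 1/2): F = (2.000, 2.000).
Jacobian J = [[-2·q^2 + 3·q, -4·p·q + 3·p], [q^2, 2·p·q - 4·q]].
At the point, J = [[1.000, 2.000], [0.250, 0.000]] (det J = -0.500).
Solving J·Δ = −F gives Δ = (-8.000, 3.000).
Then the next iterate is (p, q)₁ = (-6.000, 3.500).

(-6.000, 3.500)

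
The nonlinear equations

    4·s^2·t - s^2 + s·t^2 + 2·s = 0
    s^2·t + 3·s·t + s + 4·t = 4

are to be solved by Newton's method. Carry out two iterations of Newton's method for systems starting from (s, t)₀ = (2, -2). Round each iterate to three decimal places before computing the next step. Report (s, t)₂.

At (2, -2): F = (-24.000, -30.000).
Jacobian J = [[8·s·t - 2·s + t^2 + 2, 4·s^2 + 2·s·t], [2·s·t + 3·t + 1, s^2 + 3·s + 4]].
At the point, J = [[-30.000, 8.000], [-13.000, 14.000]] (det J = -316.000).
Solving J·Δ = −F gives Δ = (-0.304, 1.861).
Then the next iterate is (s, t)₁ = (1.696, -0.139).
Round to (1.696, -0.139) and repeat: F = (-1.05093, -3.96705), J = [[-3.25863, 11.03418], [0.11151, 11.96442]].
Δ = (0.776, 0.324), so (s, t)₂ = (2.472, 0.185).

(2.472, 0.185)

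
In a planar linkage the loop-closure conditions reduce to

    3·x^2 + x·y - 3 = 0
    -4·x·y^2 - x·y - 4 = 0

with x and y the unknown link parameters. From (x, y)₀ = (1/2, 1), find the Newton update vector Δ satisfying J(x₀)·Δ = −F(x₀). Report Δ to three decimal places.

(0.718, -2.242)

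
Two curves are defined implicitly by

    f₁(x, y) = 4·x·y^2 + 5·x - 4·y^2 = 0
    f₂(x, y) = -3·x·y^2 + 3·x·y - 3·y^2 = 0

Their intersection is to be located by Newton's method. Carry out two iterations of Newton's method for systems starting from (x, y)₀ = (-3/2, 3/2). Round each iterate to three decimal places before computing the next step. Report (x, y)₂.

(0.048, -0.214)

At (-3/2, 3/2): F = (-30.000, -3.375).
Jacobian J = [[4·y^2 + 5, 8·x·y - 8·y], [-3·y^2 + 3·y, -6·x·y + 3·x - 6·y]].
At the point, J = [[14.000, -30.000], [-2.250, 0.000]] (det J = -67.500).
Solving J·Δ = −F gives Δ = (-1.500, -1.700).
Then the next iterate is (x, y)₁ = (-3.000, -0.200).
Round to (-3.000, -0.200) and repeat: F = (-15.640, 2.040), J = [[5.160, 6.400], [-0.720, -11.400]].
Δ = (3.048, -0.014), so (x, y)₂ = (0.048, -0.214).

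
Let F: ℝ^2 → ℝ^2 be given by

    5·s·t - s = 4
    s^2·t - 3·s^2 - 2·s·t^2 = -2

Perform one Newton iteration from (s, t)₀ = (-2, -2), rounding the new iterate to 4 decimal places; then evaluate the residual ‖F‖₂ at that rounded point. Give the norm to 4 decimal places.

3.6312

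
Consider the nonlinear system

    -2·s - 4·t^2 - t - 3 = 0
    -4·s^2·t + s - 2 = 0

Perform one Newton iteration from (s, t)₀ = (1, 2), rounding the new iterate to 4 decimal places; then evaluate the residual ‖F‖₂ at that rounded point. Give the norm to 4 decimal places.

7.5418

At (1, 2): F = (-23.0000, -9.0000).
Jacobian J = [[-2, -8·t - 1], [-8·s·t + 1, -4·s^2]].
At the point, J = [[-2.0000, -17.0000], [-15.0000, -4.0000]] (det J = -247.0000).
Solving J·Δ = −F gives Δ = (-0.2470, -1.3239).
Then the next iterate is (s, t)₁ = (0.7530, 0.6761).
Re-evaluating at (0.7530, 0.6761): F = (-7.010545, -2.780419), so ‖F‖₂ = 7.5418.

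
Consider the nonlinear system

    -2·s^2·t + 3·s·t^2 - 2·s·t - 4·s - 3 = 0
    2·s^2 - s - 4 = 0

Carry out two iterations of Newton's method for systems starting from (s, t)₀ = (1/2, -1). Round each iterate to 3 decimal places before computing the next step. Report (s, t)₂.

(2.618, 0.239)

At (1/2, -1): F = (-2.000, -4.000).
Jacobian J = [[-4·s·t + 3·t^2 - 2·t - 4, -2·s^2 + 6·s·t - 2·s], [4·s - 1, 0]].
At the point, J = [[3.000, -4.500], [1.000, 0.000]] (det J = 4.500).
Solving J·Δ = −F gives Δ = (4.000, 2.222).
Then the next iterate is (s, t)₁ = (4.500, 1.222).
Round to (4.500, 1.222) and repeat: F = (-61.32967, 32.000), J = [[-23.96015, -16.506], [17.000, 0.000]].
Δ = (-1.882, -0.983), so (s, t)₂ = (2.618, 0.239).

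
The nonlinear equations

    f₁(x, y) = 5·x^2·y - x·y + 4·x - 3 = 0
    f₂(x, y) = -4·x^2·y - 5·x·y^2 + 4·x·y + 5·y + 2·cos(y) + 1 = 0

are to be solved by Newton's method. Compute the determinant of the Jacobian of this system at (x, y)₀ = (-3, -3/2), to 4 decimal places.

J = [[10·x·y - y + 4, 5·x^2 - x], [-8·x·y - 5·y^2 + 4·y, -4·x^2 - 10·x·y + 4·x - 2·sin(y) + 5]].
At the point, J = [[50.5000, 48.0000], [-53.2500, -86.005010]].
det J = -1787.2530.

-1787.2530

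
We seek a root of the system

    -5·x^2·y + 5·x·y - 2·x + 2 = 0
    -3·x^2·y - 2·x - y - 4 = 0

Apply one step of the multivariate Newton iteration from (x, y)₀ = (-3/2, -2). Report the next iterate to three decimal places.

At (-3/2, -2): F = (42.500, 14.500).
Jacobian J = [[-10·x·y + 5·y - 2, -5·x^2 + 5·x], [-6·x·y - 2, -3·x^2 - 1]].
At the point, J = [[-42.000, -18.750], [-20.000, -7.750]] (det J = -49.500).
Solving J·Δ = −F gives Δ = (-1.162, 4.869).
Then the next iterate is (x, y)₁ = (-2.662, 2.869).

(-2.662, 2.869)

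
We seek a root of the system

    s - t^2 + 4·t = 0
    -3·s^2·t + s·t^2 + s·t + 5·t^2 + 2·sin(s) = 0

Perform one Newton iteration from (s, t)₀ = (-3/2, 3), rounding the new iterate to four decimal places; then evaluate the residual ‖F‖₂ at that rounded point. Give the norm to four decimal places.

At (-3/2, 3): F = (1.5000, 4.755010).
Jacobian J = [[1, -2·t + 4], [-6·s·t + t^2 + t + 2·cos(s), -3·s^2 + 2·s·t + s + 10·t]].
At the point, J = [[1.0000, -2.0000], [39.141474, 12.7500]] (det J = 91.032949).
Solving J·Δ = −F gives Δ = (-0.3146, 0.5927).
Then the next iterate is (s, t)₁ = (-1.8146, 3.5927).
Re-evaluating at (-1.8146, 3.5927): F = (-0.351293, -2.834476), so ‖F‖₂ = 2.8562.

2.8562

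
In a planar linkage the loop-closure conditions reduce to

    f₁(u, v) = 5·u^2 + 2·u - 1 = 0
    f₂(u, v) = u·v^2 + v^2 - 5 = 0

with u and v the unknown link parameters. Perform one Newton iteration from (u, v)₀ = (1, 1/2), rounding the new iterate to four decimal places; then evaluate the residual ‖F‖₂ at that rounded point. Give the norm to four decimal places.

6.9781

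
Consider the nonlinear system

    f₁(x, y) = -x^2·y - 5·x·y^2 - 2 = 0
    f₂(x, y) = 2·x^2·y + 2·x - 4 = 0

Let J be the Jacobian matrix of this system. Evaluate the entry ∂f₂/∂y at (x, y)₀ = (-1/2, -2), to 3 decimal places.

∂f₂/∂y = 2·x^2.
At (-1/2, -2) this is 0.500.

0.500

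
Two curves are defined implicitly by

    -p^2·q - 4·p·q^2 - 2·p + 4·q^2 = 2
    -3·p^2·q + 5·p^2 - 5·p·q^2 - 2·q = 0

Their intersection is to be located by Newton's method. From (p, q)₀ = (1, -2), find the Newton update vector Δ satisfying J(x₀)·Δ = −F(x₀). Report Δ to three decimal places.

(-0.168, 0.356)

At (1, -2): F = (-2.000, -5.000).
Jacobian J = [[-2·p·q - 4·q^2 - 2, -p^2 - 8·p·q + 8·q], [-6·p·q + 10·p - 5·q^2, -3·p^2 - 10·p·q - 2]].
At the point, J = [[-14.000, -1.000], [2.000, 15.000]] (det J = -208.000).
Solving J·Δ = −F gives Δ = (-0.168, 0.356).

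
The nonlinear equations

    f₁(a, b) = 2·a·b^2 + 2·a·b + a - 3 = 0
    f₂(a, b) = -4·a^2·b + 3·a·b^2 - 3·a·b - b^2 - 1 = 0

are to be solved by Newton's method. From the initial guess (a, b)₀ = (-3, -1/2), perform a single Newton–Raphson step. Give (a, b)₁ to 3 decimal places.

At (-3, -1/2): F = (-4.500, 10.000).
Jacobian J = [[2·b^2 + 2·b + 1, 4·a·b + 2·a], [-8·a·b + 3·b^2 - 3·b, -4·a^2 + 6·a·b - 3·a - 2·b]].
At the point, J = [[0.500, 0.000], [-9.750, -17.000]] (det J = -8.500).
Solving J·Δ = −F gives Δ = (9.000, -4.574).
Then the next iterate is (a, b)₁ = (6.000, -5.074).

(6.000, -5.074)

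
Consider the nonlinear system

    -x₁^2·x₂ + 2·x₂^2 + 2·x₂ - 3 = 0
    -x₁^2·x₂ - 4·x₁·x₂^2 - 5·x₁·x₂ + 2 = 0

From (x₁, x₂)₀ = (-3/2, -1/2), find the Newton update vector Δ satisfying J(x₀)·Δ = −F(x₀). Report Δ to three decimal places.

At (-3/2, -1/2): F = (-2.375, 0.875).
Jacobian J = [[-2·x₁·x₂, -x₁^2 + 4·x₂ + 2], [-2·x₁·x₂ - 4·x₂^2 - 5·x₂, -x₁^2 - 8·x₁·x₂ - 5·x₁]].
At the point, J = [[-1.500, -2.250], [0.000, -0.750]] (det J = 1.125).
Solving J·Δ = −F gives Δ = (-3.333, 1.167).

(-3.333, 1.167)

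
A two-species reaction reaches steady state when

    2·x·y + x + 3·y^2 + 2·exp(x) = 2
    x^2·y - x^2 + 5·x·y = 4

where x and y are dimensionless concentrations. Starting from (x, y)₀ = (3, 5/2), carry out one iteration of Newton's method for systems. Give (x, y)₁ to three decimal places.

(1.765, 1.648)

At (3, 5/2): F = (74.92107, 47.000).
Jacobian J = [[2·y + 2·exp(x) + 1, 2·x + 6·y], [2·x·y - 2·x + 5·y, x^2 + 5·x]].
At the point, J = [[46.17107, 21.000], [21.500, 24.000]] (det J = 656.60577).
Solving J·Δ = −F gives Δ = (-1.235, -0.852).
Then the next iterate is (x, y)₁ = (1.765, 1.648).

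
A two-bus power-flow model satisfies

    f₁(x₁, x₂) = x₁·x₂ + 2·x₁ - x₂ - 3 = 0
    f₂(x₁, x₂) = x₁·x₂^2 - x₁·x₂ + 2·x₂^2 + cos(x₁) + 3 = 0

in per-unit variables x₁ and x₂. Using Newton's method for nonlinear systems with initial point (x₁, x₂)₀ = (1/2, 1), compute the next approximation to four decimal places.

At (1/2, 1): F = (-2.5000, 5.877583).
Jacobian J = [[x₂ + 2, x₁ - 1], [x₂^2 - x₂ - sin(x₁), 2·x₁·x₂ - x₁ + 4·x₂]].
At the point, J = [[3.0000, -0.5000], [-0.479426, 4.5000]] (det J = 13.260287).
Solving J·Δ = −F gives Δ = (0.6268, -1.2394).
Then the next iterate is (x₁, x₂)₁ = (1.1268, -0.2394).

(1.1268, -0.2394)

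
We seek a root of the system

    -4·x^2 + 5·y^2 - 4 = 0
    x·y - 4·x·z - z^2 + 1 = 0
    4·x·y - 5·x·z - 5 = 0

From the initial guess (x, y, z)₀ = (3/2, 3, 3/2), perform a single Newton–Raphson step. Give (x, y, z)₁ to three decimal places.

(1.334, 1.867, 0.728)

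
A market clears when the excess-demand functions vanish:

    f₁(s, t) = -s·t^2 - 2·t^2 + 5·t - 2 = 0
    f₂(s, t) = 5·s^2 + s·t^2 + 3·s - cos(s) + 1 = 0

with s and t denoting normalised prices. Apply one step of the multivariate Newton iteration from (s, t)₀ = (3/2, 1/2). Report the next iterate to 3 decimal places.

(0.606, 0.601)

At (3/2, 1/2): F = (-0.375, 17.05426).
Jacobian J = [[-t^2, -2·s·t - 4·t + 5], [10·s + t^2 + sin(s) + 3, 2·s·t]].
At the point, J = [[-0.250, 1.500], [19.24749, 1.500]] (det J = -29.24624).
Solving J·Δ = −F gives Δ = (-0.894, 0.101).
Then the next iterate is (s, t)₁ = (0.606, 0.601).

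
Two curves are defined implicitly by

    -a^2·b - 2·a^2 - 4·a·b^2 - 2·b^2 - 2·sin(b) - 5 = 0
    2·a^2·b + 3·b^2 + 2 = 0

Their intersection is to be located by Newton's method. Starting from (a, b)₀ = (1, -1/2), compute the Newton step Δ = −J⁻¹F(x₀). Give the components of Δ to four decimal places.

(-0.1299, 2.0098)

At (1, -1/2): F = (-7.041149, 1.7500).
Jacobian J = [[-2·a·b - 4·a - 4·b^2, -a^2 - 8·a·b - 4·b - 2·cos(b)], [4·a·b, 2·a^2 + 6·b]].
At the point, J = [[-4.0000, 3.244835], [-2.0000, -1.0000]] (det J = 10.489670).
Solving J·Δ = −F gives Δ = (-0.1299, 2.0098).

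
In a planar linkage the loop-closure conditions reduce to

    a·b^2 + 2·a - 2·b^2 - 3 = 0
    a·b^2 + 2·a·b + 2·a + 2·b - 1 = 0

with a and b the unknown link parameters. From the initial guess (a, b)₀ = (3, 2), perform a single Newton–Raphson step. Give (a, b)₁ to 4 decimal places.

At (3, 2): F = (7.0000, 33.0000).
Jacobian J = [[b^2 + 2, 2·a·b - 4·b], [b^2 + 2·b + 2, 2·a·b + 2·a + 2]].
At the point, J = [[6.0000, 4.0000], [10.0000, 20.0000]] (det J = 80.0000).
Solving J·Δ = −F gives Δ = (-0.1000, -1.6000).
Then the next iterate is (a, b)₁ = (2.9000, 0.4000).

(2.9000, 0.4000)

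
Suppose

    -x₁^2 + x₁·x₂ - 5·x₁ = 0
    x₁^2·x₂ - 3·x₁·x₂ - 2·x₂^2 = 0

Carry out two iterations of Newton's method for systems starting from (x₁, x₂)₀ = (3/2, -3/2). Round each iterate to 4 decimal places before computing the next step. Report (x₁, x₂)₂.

(0.0397, -0.5379)

At (3/2, -3/2): F = (-12.0000, -1.1250).
Jacobian J = [[-2·x₁ + x₂ - 5, x₁], [2·x₁·x₂ - 3·x₂, x₁^2 - 3·x₁ - 4·x₂]].
At the point, J = [[-9.5000, 1.5000], [0.0000, 3.7500]] (det J = -35.6250).
Solving J·Δ = −F gives Δ = (-1.2158, 0.3000).
Then the next iterate is (x₁, x₂)₁ = (0.2842, -1.2000).
Round to (0.2842, -1.2000) and repeat: F = (-1.842810, -1.953804), J = [[-6.7684, 0.2842], [2.917920, 4.028170]].
Δ = (-0.2445, 0.6621), so (x₁, x₂)₂ = (0.0397, -0.5379).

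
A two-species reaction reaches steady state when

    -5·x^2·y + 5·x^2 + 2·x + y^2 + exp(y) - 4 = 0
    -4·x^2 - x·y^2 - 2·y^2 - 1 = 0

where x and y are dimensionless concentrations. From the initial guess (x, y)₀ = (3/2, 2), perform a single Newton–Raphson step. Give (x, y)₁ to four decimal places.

At (3/2, 2): F = (-0.860944, -24.0000).
Jacobian J = [[-10·x·y + 10·x + 2, -5·x^2 + 2·y + exp(y)], [-8·x - y^2, -2·x·y - 4·y]].
At the point, J = [[-13.0000, 0.139056], [-16.0000, -14.0000]] (det J = 184.224898).
Solving J·Δ = −F gives Δ = (-0.0835, -1.6188).
Then the next iterate is (x, y)₁ = (1.4165, 0.3812).

(1.4165, 0.3812)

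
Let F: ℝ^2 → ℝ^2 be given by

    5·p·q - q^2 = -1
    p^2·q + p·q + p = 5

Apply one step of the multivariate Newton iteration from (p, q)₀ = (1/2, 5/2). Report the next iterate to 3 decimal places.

At (1/2, 5/2): F = (1.000, -2.625).
Jacobian J = [[5·q, 5·p - 2·q], [2·p·q + q + 1, p^2 + p]].
At the point, J = [[12.500, -2.500], [6.000, 0.750]] (det J = 24.375).
Solving J·Δ = −F gives Δ = (0.238, 1.592).
Then the next iterate is (p, q)₁ = (0.738, 4.092).

(0.738, 4.092)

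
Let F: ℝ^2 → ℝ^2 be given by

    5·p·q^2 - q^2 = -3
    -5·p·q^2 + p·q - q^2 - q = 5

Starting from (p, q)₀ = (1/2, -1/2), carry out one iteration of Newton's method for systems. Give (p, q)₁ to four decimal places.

(-1.0000, 0.5000)

At (1/2, -1/2): F = (3.3750, -5.6250).
Jacobian J = [[5·q^2, 10·p·q - 2·q], [-5·q^2 + q, -10·p·q + p - 2·q - 1]].
At the point, J = [[1.2500, -1.5000], [-1.7500, 3.0000]] (det J = 1.1250).
Solving J·Δ = −F gives Δ = (-1.5000, 1.0000).
Then the next iterate is (p, q)₁ = (-1.0000, 0.5000).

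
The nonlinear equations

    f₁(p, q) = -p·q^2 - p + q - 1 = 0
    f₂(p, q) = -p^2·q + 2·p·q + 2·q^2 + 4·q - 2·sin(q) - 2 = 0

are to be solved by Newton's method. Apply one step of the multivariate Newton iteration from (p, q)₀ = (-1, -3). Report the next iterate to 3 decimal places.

At (-1, -3): F = (6.000, 13.28224).
Jacobian J = [[-q^2 - 1, -2·p·q + 1], [-2·p·q + 2·q, -p^2 + 2·p + 4·q - 2·cos(q) + 4]].
At the point, J = [[-10.000, -5.000], [-12.000, -9.02002]] (det J = 30.20015).
Solving J·Δ = −F gives Δ = (-0.407, 2.014).
Then the next iterate is (p, q)₁ = (-1.407, -0.986).

(-1.407, -0.986)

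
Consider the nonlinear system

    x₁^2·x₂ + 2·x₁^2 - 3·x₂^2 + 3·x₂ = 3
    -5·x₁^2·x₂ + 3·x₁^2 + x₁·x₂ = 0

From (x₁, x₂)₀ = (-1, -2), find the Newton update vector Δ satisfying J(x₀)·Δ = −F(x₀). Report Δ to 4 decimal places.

At (-1, -2): F = (-21.0000, 15.0000).
Jacobian J = [[2·x₁·x₂ + 4·x₁, x₁^2 - 6·x₂ + 3], [-10·x₁·x₂ + 6·x₁ + x₂, -5·x₁^2 + x₁]].
At the point, J = [[0.0000, 16.0000], [-28.0000, -6.0000]] (det J = 448.0000).
Solving J·Δ = −F gives Δ = (0.2545, 1.3125).

(0.2545, 1.3125)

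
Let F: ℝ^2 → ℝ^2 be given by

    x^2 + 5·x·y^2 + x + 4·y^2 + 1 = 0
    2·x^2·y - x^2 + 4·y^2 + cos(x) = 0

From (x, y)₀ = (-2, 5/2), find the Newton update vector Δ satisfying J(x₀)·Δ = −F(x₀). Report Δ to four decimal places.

(-0.7435, -1.8501)

At (-2, 5/2): F = (-34.5000, 40.583853).
Jacobian J = [[2·x + 5·y^2 + 1, 10·x·y + 8·y], [4·x·y - 2·x - sin(x), 2·x^2 + 8·y]].
At the point, J = [[28.2500, -30.0000], [-15.090703, 28.0000]] (det J = 338.278923).
Solving J·Δ = −F gives Δ = (-0.7435, -1.8501).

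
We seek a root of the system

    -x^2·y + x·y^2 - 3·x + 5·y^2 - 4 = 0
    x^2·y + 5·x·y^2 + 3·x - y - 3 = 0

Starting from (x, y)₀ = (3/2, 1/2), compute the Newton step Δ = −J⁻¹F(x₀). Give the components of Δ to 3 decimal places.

At (3/2, 1/2): F = (-8.000, 4.000).
Jacobian J = [[-2·x·y + y^2 - 3, -x^2 + 2·x·y + 10·y], [2·x·y + 5·y^2 + 3, x^2 + 10·x·y - 1]].
At the point, J = [[-4.250, 4.250], [5.750, 8.750]] (det J = -61.625).
Solving J·Δ = −F gives Δ = (-1.412, 0.471).

(-1.412, 0.471)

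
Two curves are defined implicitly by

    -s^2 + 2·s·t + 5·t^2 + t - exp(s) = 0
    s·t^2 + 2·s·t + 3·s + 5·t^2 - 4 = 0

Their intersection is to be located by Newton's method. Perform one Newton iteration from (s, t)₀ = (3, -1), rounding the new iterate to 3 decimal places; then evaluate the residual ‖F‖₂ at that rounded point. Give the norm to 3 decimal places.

10.894

At (3, -1): F = (-31.08554, 7.000).
Jacobian J = [[-2·s + 2·t - exp(s), 2·s + 10·t + 1], [t^2 + 2·t + 3, 2·s·t + 2·s + 10·t]].
At the point, J = [[-28.08554, -3.000], [2.000, -10.000]] (det J = 286.85537).
Solving J·Δ = −F gives Δ = (-1.157, 0.469).
Then the next iterate is (s, t)₁ = (1.843, -0.531).
Re-evaluating at (1.843, -0.531): F = (-10.79057, 1.50119), so ‖F‖₂ = 10.894.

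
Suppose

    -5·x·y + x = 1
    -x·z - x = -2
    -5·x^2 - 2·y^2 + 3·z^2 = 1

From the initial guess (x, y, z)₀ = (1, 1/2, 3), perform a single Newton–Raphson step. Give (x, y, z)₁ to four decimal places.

At (1, 1/2, 3): F = (-2.5000, -2.0000, 20.5000).
Jacobian J = [[-5·y + 1, -5·x, 0], [-z - 1, 0, -x], [-10·x, -4·y, 6·z]].
At the point, J = [[-1.5000, -5.0000, 0.0000], [-4.0000, 0.0000, -1.0000], [-10.0000, -2.0000, 18.0000]] (det J = -407.0000).
Solving J·Δ = −F gives Δ = (-0.1781, -0.4466, -1.2875).
Then the next iterate is (x, y, z)₁ = (0.8219, 0.0534, 1.7125).

(0.8219, 0.0534, 1.7125)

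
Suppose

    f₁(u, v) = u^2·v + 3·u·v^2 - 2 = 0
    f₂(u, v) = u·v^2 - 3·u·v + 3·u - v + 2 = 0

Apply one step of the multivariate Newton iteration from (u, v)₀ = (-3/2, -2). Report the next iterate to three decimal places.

(-0.621, -1.572)

At (-3/2, -2): F = (-24.500, -15.500).
Jacobian J = [[2·u·v + 3·v^2, u^2 + 6·u·v], [v^2 - 3·v + 3, 2·u·v - 3·u - 1]].
At the point, J = [[18.000, 20.250], [13.000, 9.500]] (det J = -92.250).
Solving J·Δ = −F gives Δ = (0.879, 0.428).
Then the next iterate is (u, v)₁ = (-0.621, -1.572).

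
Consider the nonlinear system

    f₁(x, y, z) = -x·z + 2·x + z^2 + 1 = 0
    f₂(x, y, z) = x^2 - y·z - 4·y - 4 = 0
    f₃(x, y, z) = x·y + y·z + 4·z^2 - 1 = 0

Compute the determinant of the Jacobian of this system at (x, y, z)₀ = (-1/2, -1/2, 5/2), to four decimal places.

J = [[-z + 2, 0, -x + 2·z], [2·x, -z - 4, -y], [y, x + z, y + 8·z]].
At the point, J = [[-0.5000, 0.0000, 5.5000], [-1.0000, -6.5000, 0.5000], [-0.5000, 2.0000, 19.5000]].
det J = 35.0000.

35.0000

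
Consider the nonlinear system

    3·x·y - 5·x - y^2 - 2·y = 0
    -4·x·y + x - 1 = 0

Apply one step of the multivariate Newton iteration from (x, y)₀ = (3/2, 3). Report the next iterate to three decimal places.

(1.384, 0.296)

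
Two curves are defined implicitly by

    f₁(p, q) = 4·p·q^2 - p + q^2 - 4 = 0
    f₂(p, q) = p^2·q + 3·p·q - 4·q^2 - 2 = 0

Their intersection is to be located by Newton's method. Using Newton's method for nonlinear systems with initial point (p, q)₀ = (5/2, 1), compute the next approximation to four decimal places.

(1.5890, 0.9197)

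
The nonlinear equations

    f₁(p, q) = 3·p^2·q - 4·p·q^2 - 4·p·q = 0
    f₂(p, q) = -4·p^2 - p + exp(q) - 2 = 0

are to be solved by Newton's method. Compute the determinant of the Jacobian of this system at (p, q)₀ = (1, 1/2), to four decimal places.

-45.0000

J = [[6·p·q - 4·q^2 - 4·q, 3·p^2 - 8·p·q - 4·p], [-8·p - 1, exp(q)]].
At the point, J = [[0.0000, -5.0000], [-9.0000, 1.648721]].
det J = -45.0000.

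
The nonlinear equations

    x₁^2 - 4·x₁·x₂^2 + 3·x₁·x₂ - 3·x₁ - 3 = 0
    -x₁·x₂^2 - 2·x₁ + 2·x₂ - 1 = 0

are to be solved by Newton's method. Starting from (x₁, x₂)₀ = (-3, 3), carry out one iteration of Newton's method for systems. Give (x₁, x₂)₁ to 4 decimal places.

(-20.5556, -8.5556)

At (-3, 3): F = (96.0000, 38.0000).
Jacobian J = [[2·x₁ - 4·x₂^2 + 3·x₂ - 3, -8·x₁·x₂ + 3·x₁], [-x₂^2 - 2, -2·x₁·x₂ + 2]].
At the point, J = [[-36.0000, 63.0000], [-11.0000, 20.0000]] (det J = -27.0000).
Solving J·Δ = −F gives Δ = (-17.5556, -11.5556).
Then the next iterate is (x₁, x₂)₁ = (-20.5556, -8.5556).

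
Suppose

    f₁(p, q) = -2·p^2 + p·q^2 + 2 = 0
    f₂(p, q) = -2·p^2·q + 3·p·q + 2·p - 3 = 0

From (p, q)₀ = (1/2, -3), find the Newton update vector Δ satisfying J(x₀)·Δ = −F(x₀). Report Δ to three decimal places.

(2.250, 7.250)

At (1/2, -3): F = (6.000, -5.000).
Jacobian J = [[-4·p + q^2, 2·p·q], [-4·p·q + 3·q + 2, -2·p^2 + 3·p]].
At the point, J = [[7.000, -3.000], [-1.000, 1.000]] (det J = 4.000).
Solving J·Δ = −F gives Δ = (2.250, 7.250).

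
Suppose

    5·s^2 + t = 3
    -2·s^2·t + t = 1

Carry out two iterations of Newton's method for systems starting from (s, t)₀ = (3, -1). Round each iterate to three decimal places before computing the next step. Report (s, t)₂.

At (3, -1): F = (41.000, 16.000).
Jacobian J = [[10·s, 1], [-4·s·t, -2·s^2 + 1]].
At the point, J = [[30.000, 1.000], [12.000, -17.000]] (det J = -522.000).
Solving J·Δ = −F gives Δ = (-1.366, -0.023).
Then the next iterate is (s, t)₁ = (1.634, -1.023).
Round to (1.634, -1.023) and repeat: F = (9.32678, 3.43973), J = [[16.340, 1.000], [6.68633, -4.33991]].
Δ = (-0.566, -0.079), so (s, t)₂ = (1.068, -1.102).

(1.068, -1.102)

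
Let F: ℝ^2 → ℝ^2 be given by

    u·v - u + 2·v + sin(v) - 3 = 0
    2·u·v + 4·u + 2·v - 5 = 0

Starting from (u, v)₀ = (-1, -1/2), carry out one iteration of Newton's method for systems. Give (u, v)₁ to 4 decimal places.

(2.0000, 3.4835)

At (-1, -1/2): F = (-2.979426, -9.0000).
Jacobian J = [[v - 1, u + cos(v) + 2], [2·v + 4, 2·u + 2]].
At the point, J = [[-1.5000, 1.877583], [3.0000, 0.0000]] (det J = -5.632748).
Solving J·Δ = −F gives Δ = (3.0000, 3.9835).
Then the next iterate is (u, v)₁ = (2.0000, 3.4835).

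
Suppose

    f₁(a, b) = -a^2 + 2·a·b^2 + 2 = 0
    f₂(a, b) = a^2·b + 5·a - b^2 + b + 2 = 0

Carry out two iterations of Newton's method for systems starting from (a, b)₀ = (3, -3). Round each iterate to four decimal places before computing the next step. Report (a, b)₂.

At (3, -3): F = (47.0000, -22.0000).
Jacobian J = [[-2·a + 2·b^2, 4·a·b], [2·a·b + 5, a^2 - 2·b + 1]].
At the point, J = [[12.0000, -36.0000], [-13.0000, 16.0000]] (det J = -276.0000).
Solving J·Δ = −F gives Δ = (-0.1449, 1.2572).
Then the next iterate is (a, b)₁ = (2.8551, -1.7428).
Round to (2.8551, -1.7428) and repeat: F = (11.192290, -2.711253), J = [[0.364504, -19.903473], [-4.951737, 12.637196]].
Δ = (0.9311, 0.5794), so (a, b)₂ = (3.7862, -1.1634).

(3.7862, -1.1634)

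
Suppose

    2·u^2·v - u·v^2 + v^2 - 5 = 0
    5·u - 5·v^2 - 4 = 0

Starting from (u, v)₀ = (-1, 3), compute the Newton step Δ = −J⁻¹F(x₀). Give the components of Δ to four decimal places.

(-0.3321, -1.8554)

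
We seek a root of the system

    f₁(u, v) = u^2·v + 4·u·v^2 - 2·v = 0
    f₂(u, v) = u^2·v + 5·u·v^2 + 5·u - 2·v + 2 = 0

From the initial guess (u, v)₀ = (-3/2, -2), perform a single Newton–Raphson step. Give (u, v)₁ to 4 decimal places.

At (-3/2, -2): F = (-24.5000, -36.0000).
Jacobian J = [[2·u·v + 4·v^2, u^2 + 8·u·v - 2], [2·u·v + 5·v^2 + 5, u^2 + 10·u·v - 2]].
At the point, J = [[22.0000, 24.2500], [31.0000, 30.2500]] (det J = -86.2500).
Solving J·Δ = −F gives Δ = (1.5290, -0.3768).
Then the next iterate is (u, v)₁ = (0.0290, -2.3768).

(0.0290, -2.3768)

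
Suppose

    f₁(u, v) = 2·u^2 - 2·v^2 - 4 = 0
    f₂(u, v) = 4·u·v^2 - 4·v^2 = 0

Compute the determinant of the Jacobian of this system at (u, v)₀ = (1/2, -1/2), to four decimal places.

J = [[4·u, -4·v], [4·v^2, 8·u·v - 8·v]].
At the point, J = [[2.0000, 2.0000], [1.0000, 2.0000]].
det J = 2.0000.

2.0000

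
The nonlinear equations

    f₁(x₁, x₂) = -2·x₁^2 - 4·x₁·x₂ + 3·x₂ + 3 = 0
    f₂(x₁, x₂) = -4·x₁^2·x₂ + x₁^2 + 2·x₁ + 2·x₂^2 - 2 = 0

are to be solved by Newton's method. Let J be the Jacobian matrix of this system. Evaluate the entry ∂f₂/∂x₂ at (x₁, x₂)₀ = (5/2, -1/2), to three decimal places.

-27.000

∂f₂/∂x₂ = -4·x₁^2 + 4·x₂.
At (5/2, -1/2) this is -27.000.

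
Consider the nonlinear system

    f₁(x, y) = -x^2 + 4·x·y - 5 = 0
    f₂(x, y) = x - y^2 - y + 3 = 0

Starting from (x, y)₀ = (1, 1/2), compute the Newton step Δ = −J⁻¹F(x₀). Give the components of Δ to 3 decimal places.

(-1.250, 1.000)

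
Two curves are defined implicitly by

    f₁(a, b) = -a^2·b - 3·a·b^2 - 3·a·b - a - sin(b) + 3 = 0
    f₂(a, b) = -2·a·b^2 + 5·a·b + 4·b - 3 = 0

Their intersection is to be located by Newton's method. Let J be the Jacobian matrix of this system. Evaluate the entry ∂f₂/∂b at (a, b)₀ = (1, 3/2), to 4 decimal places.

∂f₂/∂b = -4·a·b + 5·a + 4.
At (1, 3/2) this is 3.0000.

3.0000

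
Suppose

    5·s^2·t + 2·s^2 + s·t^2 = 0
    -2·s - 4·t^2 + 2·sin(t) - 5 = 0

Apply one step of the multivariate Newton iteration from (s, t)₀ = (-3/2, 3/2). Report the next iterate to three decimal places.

(-1.030, 0.661)

At (-3/2, 3/2): F = (18.000, -9.00501).
Jacobian J = [[10·s·t + 4·s + t^2, 5·s^2 + 2·s·t], [-2, -8·t + 2·cos(t)]].
At the point, J = [[-26.250, 6.750], [-2.000, -11.85853]] (det J = 324.78630).
Solving J·Δ = −F gives Δ = (0.470, -0.839).
Then the next iterate is (s, t)₁ = (-1.030, 0.661).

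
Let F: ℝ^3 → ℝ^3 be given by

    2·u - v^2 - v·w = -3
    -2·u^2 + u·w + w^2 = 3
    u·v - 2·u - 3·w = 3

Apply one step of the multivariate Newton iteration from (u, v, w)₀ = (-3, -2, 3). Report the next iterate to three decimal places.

(-1.615, -3.923, 3.077)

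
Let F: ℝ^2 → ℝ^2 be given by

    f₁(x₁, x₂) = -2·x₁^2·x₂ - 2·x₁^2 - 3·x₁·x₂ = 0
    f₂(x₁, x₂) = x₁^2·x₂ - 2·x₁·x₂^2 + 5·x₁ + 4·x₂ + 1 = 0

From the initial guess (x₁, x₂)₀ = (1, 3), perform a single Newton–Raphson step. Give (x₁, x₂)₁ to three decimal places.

(0.043, 4.386)

At (1, 3): F = (-17.000, 3.000).
Jacobian J = [[-4·x₁·x₂ - 4·x₁ - 3·x₂, -2·x₁^2 - 3·x₁], [2·x₁·x₂ - 2·x₂^2 + 5, x₁^2 - 4·x₁·x₂ + 4]].
At the point, J = [[-25.000, -5.000], [-7.000, -7.000]] (det J = 140.000).
Solving J·Δ = −F gives Δ = (-0.957, 1.386).
Then the next iterate is (x₁, x₂)₁ = (0.043, 4.386).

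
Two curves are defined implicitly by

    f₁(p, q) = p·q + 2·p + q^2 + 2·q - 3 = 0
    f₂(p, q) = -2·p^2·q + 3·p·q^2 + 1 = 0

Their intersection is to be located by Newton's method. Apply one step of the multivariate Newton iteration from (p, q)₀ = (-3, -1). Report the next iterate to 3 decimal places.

At (-3, -1): F = (-7.000, 10.000).
Jacobian J = [[q + 2, p + 2·q + 2], [-4·p·q + 3·q^2, -2·p^2 + 6·p·q]].
At the point, J = [[1.000, -3.000], [-9.000, 0.000]] (det J = -27.000).
Solving J·Δ = −F gives Δ = (1.111, -1.963).
Then the next iterate is (p, q)₁ = (-1.889, -2.963).

(-1.889, -2.963)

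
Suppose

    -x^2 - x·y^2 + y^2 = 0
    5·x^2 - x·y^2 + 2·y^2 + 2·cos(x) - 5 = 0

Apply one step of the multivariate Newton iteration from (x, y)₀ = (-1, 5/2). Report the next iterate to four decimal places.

At (-1, 5/2): F = (11.5000, 19.830605).
Jacobian J = [[-2·x - y^2, -2·x·y + 2·y], [10·x - y^2 - 2·sin(x), -2·x·y + 4·y]].
At the point, J = [[-4.2500, 10.0000], [-14.567058, 15.0000]] (det J = 81.920580).
Solving J·Δ = −F gives Δ = (0.3150, -1.0161).
Then the next iterate is (x, y)₁ = (-0.6850, 1.4839).

(-0.6850, 1.4839)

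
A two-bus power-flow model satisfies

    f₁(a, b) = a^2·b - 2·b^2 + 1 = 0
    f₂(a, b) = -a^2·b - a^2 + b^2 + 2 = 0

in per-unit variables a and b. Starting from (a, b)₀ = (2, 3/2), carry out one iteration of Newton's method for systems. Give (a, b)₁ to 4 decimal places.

At (2, 3/2): F = (2.5000, -5.7500).
Jacobian J = [[2·a·b, a^2 - 4·b], [-2·a·b - 2·a, -a^2 + 2·b]].
At the point, J = [[6.0000, -2.0000], [-10.0000, -1.0000]] (det J = -26.0000).
Solving J·Δ = −F gives Δ = (-0.5385, -0.3654).
Then the next iterate is (a, b)₁ = (1.4615, 1.1346).

(1.4615, 1.1346)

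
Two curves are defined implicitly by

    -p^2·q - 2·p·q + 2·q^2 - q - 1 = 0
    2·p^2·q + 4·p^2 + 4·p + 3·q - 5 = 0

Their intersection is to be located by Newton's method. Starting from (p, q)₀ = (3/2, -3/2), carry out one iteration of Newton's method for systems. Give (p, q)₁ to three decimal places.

At (3/2, -3/2): F = (12.875, -1.250).
Jacobian J = [[-2·p·q - 2·q, -p^2 - 2·p + 4·q - 1], [4·p·q + 8·p + 4, 2·p^2 + 3]].
At the point, J = [[7.500, -12.250], [7.000, 7.500]] (det J = 142.000).
Solving J·Δ = −F gives Δ = (-0.572, 0.701).
Then the next iterate is (p, q)₁ = (0.928, -0.799).

(0.928, -0.799)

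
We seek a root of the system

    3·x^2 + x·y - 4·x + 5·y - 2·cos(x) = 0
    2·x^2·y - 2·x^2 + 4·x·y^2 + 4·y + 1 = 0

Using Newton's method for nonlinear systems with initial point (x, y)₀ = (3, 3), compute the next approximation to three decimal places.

(0.732, 2.778)

At (3, 3): F = (40.97998, 157.000).
Jacobian J = [[6·x + y + 2·sin(x) - 4, x + 5], [4·x·y - 4·x + 4·y^2, 2·x^2 + 8·x·y + 4]].
At the point, J = [[17.28224, 8.000], [60.000, 94.000]] (det J = 1144.53056).
Solving J·Δ = −F gives Δ = (-2.268, -0.222).
Then the next iterate is (x, y)₁ = (0.732, 2.778).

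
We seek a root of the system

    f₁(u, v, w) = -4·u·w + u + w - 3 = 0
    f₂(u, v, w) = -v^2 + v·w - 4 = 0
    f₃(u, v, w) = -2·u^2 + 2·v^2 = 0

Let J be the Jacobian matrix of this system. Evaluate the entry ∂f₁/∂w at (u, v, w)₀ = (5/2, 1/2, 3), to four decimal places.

∂f₁/∂w = -4·u + 1.
At (5/2, 1/2, 3) this is -9.0000.

-9.0000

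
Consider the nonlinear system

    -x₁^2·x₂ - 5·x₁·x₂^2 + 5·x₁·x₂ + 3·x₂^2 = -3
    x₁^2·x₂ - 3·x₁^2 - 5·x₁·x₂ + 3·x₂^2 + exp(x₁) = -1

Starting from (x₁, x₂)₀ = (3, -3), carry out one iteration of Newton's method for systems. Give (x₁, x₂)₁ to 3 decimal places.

(3.090, -1.375)

At (3, -3): F = (-123.000, 39.08554).
Jacobian J = [[-2·x₁·x₂ - 5·x₂^2 + 5·x₂, -x₁^2 - 10·x₁·x₂ + 5·x₁ + 6·x₂], [2·x₁·x₂ - 6·x₁ - 5·x₂ + exp(x₁), x₁^2 - 5·x₁ + 6·x₂]].
At the point, J = [[-42.000, 78.000], [-0.91446, -24.000]] (det J = 1079.32812).
Solving J·Δ = −F gives Δ = (0.090, 1.625).
Then the next iterate is (x₁, x₂)₁ = (3.090, -1.375).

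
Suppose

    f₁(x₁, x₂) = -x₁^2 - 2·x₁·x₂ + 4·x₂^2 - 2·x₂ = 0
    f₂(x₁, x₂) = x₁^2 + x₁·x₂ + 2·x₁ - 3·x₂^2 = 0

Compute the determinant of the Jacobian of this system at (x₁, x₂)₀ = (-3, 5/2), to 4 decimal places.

18.0000

J = [[-2·x₁ - 2·x₂, -2·x₁ + 8·x₂ - 2], [2·x₁ + x₂ + 2, x₁ - 6·x₂]].
At the point, J = [[1.0000, 24.0000], [-1.5000, -18.0000]].
det J = 18.0000.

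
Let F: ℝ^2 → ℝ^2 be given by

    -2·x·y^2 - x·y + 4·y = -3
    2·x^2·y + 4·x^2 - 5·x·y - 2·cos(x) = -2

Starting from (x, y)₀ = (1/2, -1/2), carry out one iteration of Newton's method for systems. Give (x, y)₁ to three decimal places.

(0.084, -0.722)

At (1/2, -1/2): F = (1.000, 2.24483).
Jacobian J = [[-2·y^2 - y, -4·x·y - x + 4], [4·x·y + 8·x - 5·y + 2·sin(x), 2·x^2 - 5·x]].
At the point, J = [[0.000, 4.500], [6.45885, -2.000]] (det J = -29.06483).
Solving J·Δ = −F gives Δ = (-0.416, -0.222).
Then the next iterate is (x, y)₁ = (0.084, -0.722).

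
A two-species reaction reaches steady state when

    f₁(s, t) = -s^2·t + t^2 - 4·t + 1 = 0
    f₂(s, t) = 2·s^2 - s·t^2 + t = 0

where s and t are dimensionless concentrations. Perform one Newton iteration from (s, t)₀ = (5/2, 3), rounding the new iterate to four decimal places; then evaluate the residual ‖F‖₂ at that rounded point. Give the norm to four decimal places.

7.0270

At (5/2, 3): F = (-20.7500, -7.0000).
Jacobian J = [[-2·s·t, -s^2 + 2·t - 4], [4·s - t^2, -2·s·t + 1]].
At the point, J = [[-15.0000, -4.2500], [1.0000, -14.0000]] (det J = 214.2500).
Solving J·Δ = −F gives Δ = (-1.2170, -0.5869).
Then the next iterate is (s, t)₁ = (1.2830, 2.4131).
Re-evaluating at (1.2830, 2.4131): F = (-6.801526, -1.765697), so ‖F‖₂ = 7.0270.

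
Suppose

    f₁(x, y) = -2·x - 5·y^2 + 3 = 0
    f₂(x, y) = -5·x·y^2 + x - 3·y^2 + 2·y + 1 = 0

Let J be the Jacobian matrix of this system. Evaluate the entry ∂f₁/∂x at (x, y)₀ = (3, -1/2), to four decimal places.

-2.0000

∂f₁/∂x = -2.
At (3, -1/2) this is -2.0000.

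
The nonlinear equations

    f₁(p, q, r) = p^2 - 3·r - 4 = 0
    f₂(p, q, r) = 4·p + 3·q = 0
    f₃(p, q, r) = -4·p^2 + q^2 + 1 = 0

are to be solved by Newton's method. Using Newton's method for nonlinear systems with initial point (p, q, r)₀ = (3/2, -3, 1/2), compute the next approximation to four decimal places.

At (3/2, -3, 1/2): F = (-3.2500, -3.0000, 1.0000).
Jacobian J = [[2·p, 0, -3], [4, 3, 0], [-8·p, 2·q, 0]].
At the point, J = [[3.0000, 0.0000, -3.0000], [4.0000, 3.0000, 0.0000], [-12.0000, -6.0000, 0.0000]] (det J = -36.0000).
Solving J·Δ = −F gives Δ = (-1.2500, 2.6667, -2.3333).
Then the next iterate is (p, q, r)₁ = (0.2500, -0.3333, -1.8333).

(0.2500, -0.3333, -1.8333)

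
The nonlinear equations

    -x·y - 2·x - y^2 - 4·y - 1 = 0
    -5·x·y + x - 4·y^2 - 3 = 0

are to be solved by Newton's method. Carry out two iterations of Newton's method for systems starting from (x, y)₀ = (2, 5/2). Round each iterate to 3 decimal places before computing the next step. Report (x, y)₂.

(-12.257, 6.047)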